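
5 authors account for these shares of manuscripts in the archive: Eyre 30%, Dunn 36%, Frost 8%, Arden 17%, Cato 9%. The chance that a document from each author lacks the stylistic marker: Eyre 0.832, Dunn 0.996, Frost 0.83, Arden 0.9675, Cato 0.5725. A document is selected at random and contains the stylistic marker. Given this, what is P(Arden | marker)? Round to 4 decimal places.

Taking complements, P(marker | each) = Eyre 0.168, Dunn 0.004, Frost 0.17, Arden 0.0325, Cato 0.4275.
Unnormalized posteriors (prior × likelihood):
  Eyre: 0.3 × 0.168 = 0.0504
  Dunn: 0.36 × 0.004 = 0.00144
  Frost: 0.08 × 0.17 = 0.0136
  Arden: 0.17 × 0.0325 = 0.005525
  Cato: 0.09 × 0.4275 = 0.038475
Normalizing constant = 0.10944.
P(Arden | evidence) = 0.005525 / 0.10944 ≈ 0.0505.

0.0505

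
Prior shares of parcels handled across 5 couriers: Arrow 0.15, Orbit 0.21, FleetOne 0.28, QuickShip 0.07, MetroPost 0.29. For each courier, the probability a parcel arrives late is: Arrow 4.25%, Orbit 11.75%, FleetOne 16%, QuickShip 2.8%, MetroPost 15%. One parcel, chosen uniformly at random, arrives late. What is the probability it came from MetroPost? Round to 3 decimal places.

Prior × likelihood for each hypothesis:
  Arrow: 0.15 × 0.0425 = 0.006375
  Orbit: 0.21 × 0.1175 = 0.024675
  FleetOne: 0.28 × 0.16 = 0.0448
  QuickShip: 0.07 × 0.028 = 0.00196
  MetroPost: 0.29 × 0.15 = 0.0435
Total = 0.12131.
P(MetroPost | evidence) = 0.0435 / 0.12131 ≈ 0.359.

0.359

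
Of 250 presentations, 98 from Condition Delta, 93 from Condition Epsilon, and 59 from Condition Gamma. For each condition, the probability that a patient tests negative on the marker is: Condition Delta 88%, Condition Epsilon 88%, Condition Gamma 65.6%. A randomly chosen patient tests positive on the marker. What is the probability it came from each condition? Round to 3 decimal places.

Condition Delta 0.272, Condition Epsilon 0.258, Condition Gamma 0.470

Taking complements, P(marker-positive | each) = Condition Delta 0.12, Condition Epsilon 0.12, Condition Gamma 0.344.
Unnormalized posteriors (prior × likelihood):
  Condition Delta: 0.392 × 0.12 = 0.04704
  Condition Epsilon: 0.372 × 0.12 = 0.04464
  Condition Gamma: 0.236 × 0.344 = 0.081184
Total = 0.172864.
P(Condition Delta | marker-positive) = 0.04704/0.172864 ≈ 0.272
P(Condition Epsilon | marker-positive) = 0.04464/0.172864 ≈ 0.258
P(Condition Gamma | marker-positive) = 0.081184/0.172864 ≈ 0.470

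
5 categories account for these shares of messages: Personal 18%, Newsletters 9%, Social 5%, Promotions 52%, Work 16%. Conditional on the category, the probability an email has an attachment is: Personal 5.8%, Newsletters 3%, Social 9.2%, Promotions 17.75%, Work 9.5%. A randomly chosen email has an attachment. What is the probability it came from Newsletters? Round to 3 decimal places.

Prior × likelihood for each hypothesis:
  Personal: 0.18 × 0.058 = 0.01044
  Newsletters: 0.09 × 0.03 = 0.0027
  Social: 0.05 × 0.092 = 0.0046
  Promotions: 0.52 × 0.1775 = 0.0923
  Work: 0.16 × 0.095 = 0.0152
Normalizing constant = 0.12524.
P(Newsletters | evidence) = 0.0027 / 0.12524 ≈ 0.022.

0.022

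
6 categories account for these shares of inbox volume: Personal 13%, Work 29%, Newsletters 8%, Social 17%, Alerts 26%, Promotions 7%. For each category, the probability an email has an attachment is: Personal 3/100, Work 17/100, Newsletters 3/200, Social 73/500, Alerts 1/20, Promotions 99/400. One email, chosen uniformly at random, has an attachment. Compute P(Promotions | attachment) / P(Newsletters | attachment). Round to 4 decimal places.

14.4375

Unnormalized posteriors (prior × likelihood):
  Personal: 0.13 × 0.03 = 0.0039
  Work: 0.29 × 0.17 = 0.0493
  Newsletters: 0.08 × 0.015 = 0.0012
  Social: 0.17 × 0.146 = 0.02482
  Alerts: 0.26 × 0.05 = 0.013
  Promotions: 0.07 × 0.2475 = 0.017325
Sum = 0.109545.
The ratio is 0.017325 / 0.0012 (the normalizer cancels) = 14.4375.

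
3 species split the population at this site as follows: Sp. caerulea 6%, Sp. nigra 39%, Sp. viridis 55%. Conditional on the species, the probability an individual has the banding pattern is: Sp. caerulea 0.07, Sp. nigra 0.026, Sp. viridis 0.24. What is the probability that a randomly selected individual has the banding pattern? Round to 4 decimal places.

0.1463

Unnormalized posteriors (prior × likelihood):
  Sp. caerulea: 0.06 × 0.07 = 0.0042
  Sp. nigra: 0.39 × 0.026 = 0.01014
  Sp. viridis: 0.55 × 0.24 = 0.132
P(banded) = 0.0042 + 0.01014 + 0.132 = 0.14634 → 0.1463.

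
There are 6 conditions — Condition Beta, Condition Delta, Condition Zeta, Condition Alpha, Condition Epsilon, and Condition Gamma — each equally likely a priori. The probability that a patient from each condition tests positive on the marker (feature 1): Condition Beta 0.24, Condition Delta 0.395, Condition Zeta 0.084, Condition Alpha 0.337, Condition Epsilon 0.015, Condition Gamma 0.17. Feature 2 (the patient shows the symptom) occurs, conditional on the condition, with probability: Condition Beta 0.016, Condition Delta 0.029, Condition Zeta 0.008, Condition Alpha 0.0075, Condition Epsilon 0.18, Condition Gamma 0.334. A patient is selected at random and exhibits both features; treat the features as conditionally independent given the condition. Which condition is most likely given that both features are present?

Since the prior is uniform, the posterior is proportional to the likelihood:
  Condition Beta: 0.24 × 0.016 = 0.00384
  Condition Delta: 0.395 × 0.029 = 0.011455
  Condition Zeta: 0.084 × 0.008 = 0.000672
  Condition Alpha: 0.337 × 0.0075 = 0.0025275
  Condition Epsilon: 0.015 × 0.18 = 0.0027
  Condition Gamma: 0.17 × 0.334 = 0.05678
Sum = 0.0779745.
Largest term belongs to Condition Gamma, so Condition Gamma is most probable.

Condition Gamma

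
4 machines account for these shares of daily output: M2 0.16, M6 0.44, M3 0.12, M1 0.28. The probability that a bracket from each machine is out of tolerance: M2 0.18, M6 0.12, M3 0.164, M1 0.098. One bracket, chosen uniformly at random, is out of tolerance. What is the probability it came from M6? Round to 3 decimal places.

By Bayes' rule, posterior ∝ prior × likelihood:
  M2: 0.16 × 0.18 = 0.0288
  M6: 0.44 × 0.12 = 0.0528
  M3: 0.12 × 0.164 = 0.01968
  M1: 0.28 × 0.098 = 0.02744
Total = 0.12872.
P(M6 | evidence) = 0.0528 / 0.12872 ≈ 0.410.

0.410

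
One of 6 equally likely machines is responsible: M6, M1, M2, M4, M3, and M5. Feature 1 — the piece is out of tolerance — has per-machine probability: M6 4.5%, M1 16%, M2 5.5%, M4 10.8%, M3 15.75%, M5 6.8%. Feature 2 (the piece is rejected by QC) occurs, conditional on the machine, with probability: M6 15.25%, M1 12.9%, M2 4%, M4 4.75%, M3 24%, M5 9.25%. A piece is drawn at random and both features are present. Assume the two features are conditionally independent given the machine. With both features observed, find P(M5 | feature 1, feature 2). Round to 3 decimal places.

0.080

With a uniform prior (1/6 each), posterior ∝ likelihood:
  M6: 0.045 × 0.1525 = 0.0068625
  M1: 0.16 × 0.129 = 0.02064
  M2: 0.055 × 0.04 = 0.0022
  M4: 0.108 × 0.0475 = 0.00513
  M3: 0.1575 × 0.24 = 0.0378
  M5: 0.068 × 0.0925 = 0.00629
Normalizing constant = 0.0789225.
P(M5 | evidence) = 0.00629 / 0.0789225 ≈ 0.080.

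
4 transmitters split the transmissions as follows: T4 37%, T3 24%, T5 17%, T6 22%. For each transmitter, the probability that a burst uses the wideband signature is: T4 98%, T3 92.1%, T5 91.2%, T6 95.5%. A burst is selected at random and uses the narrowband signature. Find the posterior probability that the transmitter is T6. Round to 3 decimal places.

Taking complements, P(narrowband | each) = T4 0.02, T3 0.079, T5 0.088, T6 0.045.
Compute prior × likelihood for every hypothesis:
  T4: 0.37 × 0.02 = 0.0074
  T3: 0.24 × 0.079 = 0.01896
  T5: 0.17 × 0.088 = 0.01496
  T6: 0.22 × 0.045 = 0.0099
Normalizing constant = 0.05122.
P(T6 | evidence) = 0.0099 / 0.05122 ≈ 0.193.

0.193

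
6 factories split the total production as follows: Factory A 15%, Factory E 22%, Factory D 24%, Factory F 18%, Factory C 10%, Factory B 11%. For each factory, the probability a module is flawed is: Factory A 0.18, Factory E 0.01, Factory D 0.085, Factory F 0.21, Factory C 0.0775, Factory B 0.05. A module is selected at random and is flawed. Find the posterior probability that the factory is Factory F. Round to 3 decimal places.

0.376

Compute prior × likelihood for every hypothesis:
  Factory A: 0.15 × 0.18 = 0.027
  Factory E: 0.22 × 0.01 = 0.0022
  Factory D: 0.24 × 0.085 = 0.0204
  Factory F: 0.18 × 0.21 = 0.0378
  Factory C: 0.1 × 0.0775 = 0.00775
  Factory B: 0.11 × 0.05 = 0.0055
Normalizing constant = 0.10065.
P(Factory F | evidence) = 0.0378 / 0.10065 ≈ 0.376.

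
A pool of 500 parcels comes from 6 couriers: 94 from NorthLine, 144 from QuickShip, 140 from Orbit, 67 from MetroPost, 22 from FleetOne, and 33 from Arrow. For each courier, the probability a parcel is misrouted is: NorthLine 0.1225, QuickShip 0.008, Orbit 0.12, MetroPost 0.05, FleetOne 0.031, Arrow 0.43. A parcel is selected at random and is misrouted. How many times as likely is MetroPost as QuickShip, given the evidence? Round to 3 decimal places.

Unnormalized posteriors (prior × likelihood):
  NorthLine: 0.188 × 0.1225 = 0.02303
  QuickShip: 0.288 × 0.008 = 0.002304
  Orbit: 0.28 × 0.12 = 0.0336
  MetroPost: 0.134 × 0.05 = 0.0067
  FleetOne: 0.044 × 0.031 = 0.001364
  Arrow: 0.066 × 0.43 = 0.02838
Normalizing constant = 0.095378.
The ratio is 0.0067 / 0.002304 (the normalizer cancels) = 2.908.

2.908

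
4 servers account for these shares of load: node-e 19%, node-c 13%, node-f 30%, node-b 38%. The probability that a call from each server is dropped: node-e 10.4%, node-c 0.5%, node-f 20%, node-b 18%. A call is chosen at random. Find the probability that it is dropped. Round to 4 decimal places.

By Bayes' rule, posterior ∝ prior × likelihood:
  node-e: 0.19 × 0.104 = 0.01976
  node-c: 0.13 × 0.005 = 0.00065
  node-f: 0.3 × 0.2 = 0.06
  node-b: 0.38 × 0.18 = 0.0684
P(dropped) = 0.01976 + 0.00065 + 0.06 + 0.0684 = 0.14881 → 0.1488.

0.1488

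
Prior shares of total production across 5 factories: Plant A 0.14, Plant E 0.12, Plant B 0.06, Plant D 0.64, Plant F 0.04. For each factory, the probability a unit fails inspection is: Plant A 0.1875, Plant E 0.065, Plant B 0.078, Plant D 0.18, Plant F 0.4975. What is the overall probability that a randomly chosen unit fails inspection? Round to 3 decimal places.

By Bayes' rule, posterior ∝ prior × likelihood:
  Plant A: 0.14 × 0.1875 = 0.02625
  Plant E: 0.12 × 0.065 = 0.0078
  Plant B: 0.06 × 0.078 = 0.00468
  Plant D: 0.64 × 0.18 = 0.1152
  Plant F: 0.04 × 0.4975 = 0.0199
P(nonconforming) = 0.02625 + 0.0078 + 0.00468 + 0.1152 + 0.0199 = 0.17383 → 0.174.

0.174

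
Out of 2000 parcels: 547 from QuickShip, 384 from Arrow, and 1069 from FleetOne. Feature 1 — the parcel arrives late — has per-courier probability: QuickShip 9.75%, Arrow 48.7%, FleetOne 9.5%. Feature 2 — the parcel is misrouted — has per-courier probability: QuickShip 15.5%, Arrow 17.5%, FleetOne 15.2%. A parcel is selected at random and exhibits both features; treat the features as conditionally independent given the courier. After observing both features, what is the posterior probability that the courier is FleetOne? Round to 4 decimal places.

Compute prior × likelihood for every hypothesis:
  QuickShip: 0.2735 × 0.0975 × 0.155 = 0.00413326875
  Arrow: 0.192 × 0.487 × 0.175 = 0.0163632
  FleetOne: 0.5345 × 0.095 × 0.152 = 0.00771818
Normalizing constant = 0.02821464875.
P(FleetOne | evidence) = 0.00771818 / 0.02821464875 ≈ 0.2736.

0.2736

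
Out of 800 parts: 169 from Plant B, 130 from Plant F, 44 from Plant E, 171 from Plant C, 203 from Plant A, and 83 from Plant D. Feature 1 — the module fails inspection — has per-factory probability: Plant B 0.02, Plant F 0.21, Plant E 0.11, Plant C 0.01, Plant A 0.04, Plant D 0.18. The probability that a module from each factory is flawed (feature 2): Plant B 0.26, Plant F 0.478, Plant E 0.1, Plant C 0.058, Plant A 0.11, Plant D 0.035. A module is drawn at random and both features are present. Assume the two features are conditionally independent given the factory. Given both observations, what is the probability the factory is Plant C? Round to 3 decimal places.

By Bayes' rule, posterior ∝ prior × likelihood:
  Plant B: 0.21125 × 0.02 × 0.26 = 0.0010985
  Plant F: 0.1625 × 0.21 × 0.478 = 0.01631175
  Plant E: 0.055 × 0.11 × 0.1 = 0.000605
  Plant C: 0.21375 × 0.01 × 0.058 = 0.000123975
  Plant A: 0.25375 × 0.04 × 0.11 = 0.0011165
  Plant D: 0.10375 × 0.18 × 0.035 = 0.000653625
Normalizing constant = 0.01990935.
P(Plant C | evidence) = 0.000123975 / 0.01990935 ≈ 0.006.

0.006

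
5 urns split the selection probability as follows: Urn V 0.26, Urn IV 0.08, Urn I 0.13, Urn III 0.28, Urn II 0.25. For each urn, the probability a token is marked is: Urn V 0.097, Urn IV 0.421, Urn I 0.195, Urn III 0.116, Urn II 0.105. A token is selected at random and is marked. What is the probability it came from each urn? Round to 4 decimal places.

Urn V 0.1764, Urn IV 0.2356, Urn I 0.1773, Urn III 0.2272, Urn II 0.1836

Compute prior × likelihood for every hypothesis:
  Urn V: 0.26 × 0.097 = 0.02522
  Urn IV: 0.08 × 0.421 = 0.03368
  Urn I: 0.13 × 0.195 = 0.02535
  Urn III: 0.28 × 0.116 = 0.03248
  Urn II: 0.25 × 0.105 = 0.02625
Total = 0.14298.
P(Urn V | marked) = 0.02522/0.14298 ≈ 0.1764
P(Urn IV | marked) = 0.03368/0.14298 ≈ 0.2356
P(Urn I | marked) = 0.02535/0.14298 ≈ 0.1773
P(Urn III | marked) = 0.03248/0.14298 ≈ 0.2272
P(Urn II | marked) = 0.02625/0.14298 ≈ 0.1836
(Check: 0.1764+0.2356+0.1773+0.2272+0.1836 = 1.0001.)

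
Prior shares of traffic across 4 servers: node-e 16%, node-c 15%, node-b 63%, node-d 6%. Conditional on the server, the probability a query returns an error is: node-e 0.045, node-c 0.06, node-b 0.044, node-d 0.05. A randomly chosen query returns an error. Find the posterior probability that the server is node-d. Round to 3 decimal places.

0.064

Unnormalized posteriors (prior × likelihood):
  node-e: 0.16 × 0.045 = 0.0072
  node-c: 0.15 × 0.06 = 0.009
  node-b: 0.63 × 0.044 = 0.02772
  node-d: 0.06 × 0.05 = 0.003
Total = 0.04692.
P(node-d | evidence) = 0.003 / 0.04692 ≈ 0.064.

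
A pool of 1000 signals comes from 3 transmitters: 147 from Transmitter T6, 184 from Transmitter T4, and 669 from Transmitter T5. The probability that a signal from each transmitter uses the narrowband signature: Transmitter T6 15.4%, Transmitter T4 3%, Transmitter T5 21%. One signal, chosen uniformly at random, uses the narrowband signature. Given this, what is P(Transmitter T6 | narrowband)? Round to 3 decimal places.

0.134

Unnormalized posteriors (prior × likelihood):
  Transmitter T6: 0.147 × 0.154 = 0.022638
  Transmitter T4: 0.184 × 0.03 = 0.00552
  Transmitter T5: 0.669 × 0.21 = 0.14049
Normalizing constant = 0.168648.
P(Transmitter T6 | evidence) = 0.022638 / 0.168648 ≈ 0.134.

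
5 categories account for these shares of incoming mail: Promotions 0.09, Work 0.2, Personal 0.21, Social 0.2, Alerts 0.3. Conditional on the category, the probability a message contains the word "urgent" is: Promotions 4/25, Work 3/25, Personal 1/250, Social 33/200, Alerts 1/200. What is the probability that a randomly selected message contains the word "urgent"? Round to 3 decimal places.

Compute prior × likelihood for every hypothesis:
  Promotions: 0.09 × 0.16 = 0.0144
  Work: 0.2 × 0.12 = 0.024
  Personal: 0.21 × 0.004 = 0.00084
  Social: 0.2 × 0.165 = 0.033
  Alerts: 0.3 × 0.005 = 0.0015
P(urgent-flag) = 0.0144 + 0.024 + 0.00084 + 0.033 + 0.0015 = 0.07374 → 0.074.

0.074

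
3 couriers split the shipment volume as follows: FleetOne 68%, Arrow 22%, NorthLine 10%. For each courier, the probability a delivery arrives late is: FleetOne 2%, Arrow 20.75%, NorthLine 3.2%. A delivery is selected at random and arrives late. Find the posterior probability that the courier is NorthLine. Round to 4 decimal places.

0.0512

Compute prior × likelihood for every hypothesis:
  FleetOne: 0.68 × 0.02 = 0.0136
  Arrow: 0.22 × 0.2075 = 0.04565
  NorthLine: 0.1 × 0.032 = 0.0032
Sum = 0.06245.
P(NorthLine | evidence) = 0.0032 / 0.06245 ≈ 0.0512.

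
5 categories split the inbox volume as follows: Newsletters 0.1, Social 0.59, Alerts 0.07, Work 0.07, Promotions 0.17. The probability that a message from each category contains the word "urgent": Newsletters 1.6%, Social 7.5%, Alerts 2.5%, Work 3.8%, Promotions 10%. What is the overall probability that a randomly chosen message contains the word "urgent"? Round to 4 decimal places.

0.0673

Compute prior × likelihood for every hypothesis:
  Newsletters: 0.1 × 0.016 = 0.0016
  Social: 0.59 × 0.075 = 0.04425
  Alerts: 0.07 × 0.025 = 0.00175
  Work: 0.07 × 0.038 = 0.00266
  Promotions: 0.17 × 0.1 = 0.017
P(urgent-flag) = 0.0016 + 0.04425 + 0.00175 + 0.00266 + 0.017 = 0.06726 → 0.0673.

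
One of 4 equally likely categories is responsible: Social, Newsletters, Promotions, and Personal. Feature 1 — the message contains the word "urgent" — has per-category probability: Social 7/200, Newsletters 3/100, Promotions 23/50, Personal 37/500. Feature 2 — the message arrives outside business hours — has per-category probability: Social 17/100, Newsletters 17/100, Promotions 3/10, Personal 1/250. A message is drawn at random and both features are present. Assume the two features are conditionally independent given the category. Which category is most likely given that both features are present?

Promotions

Since the prior is uniform, the posterior is proportional to the likelihood:
  Social: 0.035 × 0.17 = 0.00595
  Newsletters: 0.03 × 0.17 = 0.0051
  Promotions: 0.46 × 0.3 = 0.138
  Personal: 0.074 × 0.004 = 0.000296
Normalizing constant = 0.149346.
Largest term belongs to Promotions, so Promotions is most probable.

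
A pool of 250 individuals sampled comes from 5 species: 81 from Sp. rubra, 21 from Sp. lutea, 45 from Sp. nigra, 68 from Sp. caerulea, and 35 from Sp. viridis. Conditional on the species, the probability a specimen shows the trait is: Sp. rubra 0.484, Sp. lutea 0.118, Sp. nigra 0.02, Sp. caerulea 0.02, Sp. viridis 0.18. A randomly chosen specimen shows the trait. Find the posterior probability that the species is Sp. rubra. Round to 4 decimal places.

0.7803

Unnormalized posteriors (prior × likelihood):
  Sp. rubra: 0.324 × 0.484 = 0.156816
  Sp. lutea: 0.084 × 0.118 = 0.009912
  Sp. nigra: 0.18 × 0.02 = 0.0036
  Sp. caerulea: 0.272 × 0.02 = 0.00544
  Sp. viridis: 0.14 × 0.18 = 0.0252
Sum = 0.200968.
P(Sp. rubra | evidence) = 0.156816 / 0.200968 ≈ 0.7803.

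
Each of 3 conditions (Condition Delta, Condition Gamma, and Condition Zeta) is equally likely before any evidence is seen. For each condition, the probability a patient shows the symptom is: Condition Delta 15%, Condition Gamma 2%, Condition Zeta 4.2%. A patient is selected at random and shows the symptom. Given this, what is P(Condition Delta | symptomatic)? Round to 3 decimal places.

Since the prior is uniform, the posterior is proportional to the likelihood:
  Condition Delta: 0.15
  Condition Gamma: 0.02
  Condition Zeta: 0.042
Sum = 0.212.
P(Condition Delta | evidence) = 0.15 / 0.212 ≈ 0.708.

0.708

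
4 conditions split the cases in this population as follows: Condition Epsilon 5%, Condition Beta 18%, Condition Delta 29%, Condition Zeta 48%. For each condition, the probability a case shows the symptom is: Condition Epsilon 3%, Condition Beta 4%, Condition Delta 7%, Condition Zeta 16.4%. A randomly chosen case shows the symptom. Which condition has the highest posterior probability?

Condition Zeta

Unnormalized posteriors (prior × likelihood):
  Condition Epsilon: 0.05 × 0.03 = 0.0015
  Condition Beta: 0.18 × 0.04 = 0.0072
  Condition Delta: 0.29 × 0.07 = 0.0203
  Condition Zeta: 0.48 × 0.164 = 0.07872
Total = 0.10772.
Largest term belongs to Condition Zeta, so Condition Zeta is most probable.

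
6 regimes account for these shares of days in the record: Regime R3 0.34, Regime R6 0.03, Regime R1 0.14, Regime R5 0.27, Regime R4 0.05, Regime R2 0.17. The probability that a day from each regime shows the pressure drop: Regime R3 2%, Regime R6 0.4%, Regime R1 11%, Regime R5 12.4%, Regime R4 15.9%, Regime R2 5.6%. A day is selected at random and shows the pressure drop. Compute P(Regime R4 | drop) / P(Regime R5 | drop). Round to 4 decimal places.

0.2375

Prior × likelihood for each hypothesis:
  Regime R3: 0.34 × 0.02 = 0.0068
  Regime R6: 0.03 × 0.004 = 0.00012
  Regime R1: 0.14 × 0.11 = 0.0154
  Regime R5: 0.27 × 0.124 = 0.03348
  Regime R4: 0.05 × 0.159 = 0.00795
  Regime R2: 0.17 × 0.056 = 0.00952
Sum = 0.07327.
The ratio is 0.00795 / 0.03348 (the normalizer cancels) = 0.2375.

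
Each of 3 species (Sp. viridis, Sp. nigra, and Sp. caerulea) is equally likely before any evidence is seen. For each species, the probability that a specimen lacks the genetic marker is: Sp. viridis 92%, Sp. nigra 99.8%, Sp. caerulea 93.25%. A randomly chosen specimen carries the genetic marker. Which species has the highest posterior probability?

Sp. viridis

Taking complements, P(marker | each) = Sp. viridis 0.08, Sp. nigra 0.002, Sp. caerulea 0.0675.
With a uniform prior (1/3 each), posterior ∝ likelihood:
  Sp. viridis: 0.08
  Sp. nigra: 0.002
  Sp. caerulea: 0.0675
Sum = 0.1495.
Largest term belongs to Sp. viridis, so Sp. viridis is most probable.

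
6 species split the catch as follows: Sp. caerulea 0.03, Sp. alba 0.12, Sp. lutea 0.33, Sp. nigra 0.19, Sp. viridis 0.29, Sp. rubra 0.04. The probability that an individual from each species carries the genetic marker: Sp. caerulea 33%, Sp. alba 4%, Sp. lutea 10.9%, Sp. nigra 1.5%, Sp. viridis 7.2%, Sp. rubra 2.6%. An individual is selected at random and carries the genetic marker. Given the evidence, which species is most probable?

Sp. lutea

Prior × likelihood for each hypothesis:
  Sp. caerulea: 0.03 × 0.33 = 0.0099
  Sp. alba: 0.12 × 0.04 = 0.0048
  Sp. lutea: 0.33 × 0.109 = 0.03597
  Sp. nigra: 0.19 × 0.015 = 0.00285
  Sp. viridis: 0.29 × 0.072 = 0.02088
  Sp. rubra: 0.04 × 0.026 = 0.00104
Normalizing constant = 0.07544.
Largest term belongs to Sp. lutea, so Sp. lutea is most probable.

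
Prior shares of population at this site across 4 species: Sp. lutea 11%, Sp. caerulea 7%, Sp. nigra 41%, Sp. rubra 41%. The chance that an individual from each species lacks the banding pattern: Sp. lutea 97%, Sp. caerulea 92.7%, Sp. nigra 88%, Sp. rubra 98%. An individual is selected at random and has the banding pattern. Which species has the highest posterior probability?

Sp. nigra

Taking complements, P(banded | each) = Sp. lutea 0.03, Sp. caerulea 0.073, Sp. nigra 0.12, Sp. rubra 0.02.
Prior × likelihood for each hypothesis:
  Sp. lutea: 0.11 × 0.03 = 0.0033
  Sp. caerulea: 0.07 × 0.073 = 0.00511
  Sp. nigra: 0.41 × 0.12 = 0.0492
  Sp. rubra: 0.41 × 0.02 = 0.0082
Normalizing constant = 0.06581.
Largest term belongs to Sp. nigra, so Sp. nigra is most probable.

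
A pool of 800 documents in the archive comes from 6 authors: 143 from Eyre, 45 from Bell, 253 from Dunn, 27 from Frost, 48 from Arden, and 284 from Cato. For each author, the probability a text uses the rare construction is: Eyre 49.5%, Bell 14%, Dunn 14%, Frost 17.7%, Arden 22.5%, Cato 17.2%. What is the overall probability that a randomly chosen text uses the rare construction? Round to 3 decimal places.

By Bayes' rule, posterior ∝ prior × likelihood:
  Eyre: 0.17875 × 0.495 = 0.08848125
  Bell: 0.05625 × 0.14 = 0.007875
  Dunn: 0.31625 × 0.14 = 0.044275
  Frost: 0.03375 × 0.177 = 0.00597375
  Arden: 0.06 × 0.225 = 0.0135
  Cato: 0.355 × 0.172 = 0.06106
P(rare-form) = 0.08848125 + 0.007875 + 0.044275 + 0.00597375 + 0.0135 + 0.06106 = 0.221165 → 0.221.

0.221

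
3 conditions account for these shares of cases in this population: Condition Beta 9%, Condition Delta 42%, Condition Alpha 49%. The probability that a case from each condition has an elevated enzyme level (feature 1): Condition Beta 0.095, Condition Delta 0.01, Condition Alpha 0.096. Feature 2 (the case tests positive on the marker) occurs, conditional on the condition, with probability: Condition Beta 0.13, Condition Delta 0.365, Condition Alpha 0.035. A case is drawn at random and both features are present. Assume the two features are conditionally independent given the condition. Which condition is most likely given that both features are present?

By Bayes' rule, posterior ∝ prior × likelihood:
  Condition Beta: 0.09 × 0.095 × 0.13 = 0.0011115
  Condition Delta: 0.42 × 0.01 × 0.365 = 0.001533
  Condition Alpha: 0.49 × 0.096 × 0.035 = 0.0016464
Normalizing constant = 0.0042909.
Largest term belongs to Condition Alpha, so Condition Alpha is most probable.

Condition Alpha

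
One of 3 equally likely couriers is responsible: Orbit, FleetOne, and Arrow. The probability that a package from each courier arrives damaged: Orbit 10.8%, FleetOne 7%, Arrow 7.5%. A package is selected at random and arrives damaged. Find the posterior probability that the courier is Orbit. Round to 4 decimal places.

0.4269

Since the prior is uniform, the posterior is proportional to the likelihood:
  Orbit: 0.108
  FleetOne: 0.07
  Arrow: 0.075
Normalizing constant = 0.253.
P(Orbit | evidence) = 0.108 / 0.253 ≈ 0.4269.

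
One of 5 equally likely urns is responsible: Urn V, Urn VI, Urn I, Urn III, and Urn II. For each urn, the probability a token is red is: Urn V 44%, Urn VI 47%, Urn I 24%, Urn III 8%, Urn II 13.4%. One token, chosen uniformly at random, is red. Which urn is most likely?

With a uniform prior (1/5 each), posterior ∝ likelihood:
  Urn V: 0.44
  Urn VI: 0.47
  Urn I: 0.24
  Urn III: 0.08
  Urn II: 0.134
Sum = 1.364.
Largest term belongs to Urn VI, so Urn VI is most probable.

Urn VI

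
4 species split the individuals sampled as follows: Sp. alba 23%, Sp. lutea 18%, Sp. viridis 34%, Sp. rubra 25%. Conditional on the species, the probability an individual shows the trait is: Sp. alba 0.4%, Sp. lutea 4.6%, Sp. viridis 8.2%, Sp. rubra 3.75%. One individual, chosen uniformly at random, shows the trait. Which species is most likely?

Unnormalized posteriors (prior × likelihood):
  Sp. alba: 0.23 × 0.004 = 0.00092
  Sp. lutea: 0.18 × 0.046 = 0.00828
  Sp. viridis: 0.34 × 0.082 = 0.02788
  Sp. rubra: 0.25 × 0.0375 = 0.009375
Normalizing constant = 0.046455.
Largest term belongs to Sp. viridis, so Sp. viridis is most probable.

Sp. viridis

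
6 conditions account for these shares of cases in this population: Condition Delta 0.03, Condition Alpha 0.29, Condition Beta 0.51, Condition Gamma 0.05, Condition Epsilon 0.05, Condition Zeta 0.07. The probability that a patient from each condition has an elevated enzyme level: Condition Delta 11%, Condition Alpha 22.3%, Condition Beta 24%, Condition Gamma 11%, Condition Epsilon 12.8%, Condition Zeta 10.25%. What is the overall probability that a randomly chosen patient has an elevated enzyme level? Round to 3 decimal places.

0.209

Compute prior × likelihood for every hypothesis:
  Condition Delta: 0.03 × 0.11 = 0.0033
  Condition Alpha: 0.29 × 0.223 = 0.06467
  Condition Beta: 0.51 × 0.24 = 0.1224
  Condition Gamma: 0.05 × 0.11 = 0.0055
  Condition Epsilon: 0.05 × 0.128 = 0.0064
  Condition Zeta: 0.07 × 0.1025 = 0.007175
P(elevated) = 0.0033 + 0.06467 + 0.1224 + 0.0055 + 0.0064 + 0.007175 = 0.209445 → 0.209.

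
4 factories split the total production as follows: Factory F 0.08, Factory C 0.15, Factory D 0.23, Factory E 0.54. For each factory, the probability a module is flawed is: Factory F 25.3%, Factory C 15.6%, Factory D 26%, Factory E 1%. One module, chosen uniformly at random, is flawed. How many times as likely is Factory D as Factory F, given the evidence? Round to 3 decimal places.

Unnormalized posteriors (prior × likelihood):
  Factory F: 0.08 × 0.253 = 0.02024
  Factory C: 0.15 × 0.156 = 0.0234
  Factory D: 0.23 × 0.26 = 0.0598
  Factory E: 0.54 × 0.01 = 0.0054
Total = 0.10884.
The ratio is 0.0598 / 0.02024 (the normalizer cancels) = 2.955.

2.955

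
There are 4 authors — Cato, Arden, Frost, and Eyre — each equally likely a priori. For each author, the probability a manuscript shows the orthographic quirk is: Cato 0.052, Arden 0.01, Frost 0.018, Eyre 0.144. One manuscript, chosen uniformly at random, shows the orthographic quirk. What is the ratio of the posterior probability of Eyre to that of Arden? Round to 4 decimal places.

14.4000

Since the prior is uniform, the posterior is proportional to the likelihood:
  Cato: 0.052
  Arden: 0.01
  Frost: 0.018
  Eyre: 0.144
Sum = 0.224.
The ratio is 0.144 / 0.01 (the normalizer cancels) = 14.4000.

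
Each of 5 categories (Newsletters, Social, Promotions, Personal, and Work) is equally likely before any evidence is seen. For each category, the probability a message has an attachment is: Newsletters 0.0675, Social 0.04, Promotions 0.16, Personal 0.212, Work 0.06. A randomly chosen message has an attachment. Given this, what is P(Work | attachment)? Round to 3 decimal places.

With a uniform prior (1/5 each), posterior ∝ likelihood:
  Newsletters: 0.0675
  Social: 0.04
  Promotions: 0.16
  Personal: 0.212
  Work: 0.06
Normalizing constant = 0.5395.
P(Work | evidence) = 0.06 / 0.5395 ≈ 0.111.

0.111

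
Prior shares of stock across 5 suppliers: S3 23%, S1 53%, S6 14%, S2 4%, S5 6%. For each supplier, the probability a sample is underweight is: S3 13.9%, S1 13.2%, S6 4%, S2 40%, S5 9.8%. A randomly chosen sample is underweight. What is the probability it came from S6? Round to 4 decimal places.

Unnormalized posteriors (prior × likelihood):
  S3: 0.23 × 0.139 = 0.03197
  S1: 0.53 × 0.132 = 0.06996
  S6: 0.14 × 0.04 = 0.0056
  S2: 0.04 × 0.4 = 0.016
  S5: 0.06 × 0.098 = 0.00588
Total = 0.12941.
P(S6 | evidence) = 0.0056 / 0.12941 ≈ 0.0433.

0.0433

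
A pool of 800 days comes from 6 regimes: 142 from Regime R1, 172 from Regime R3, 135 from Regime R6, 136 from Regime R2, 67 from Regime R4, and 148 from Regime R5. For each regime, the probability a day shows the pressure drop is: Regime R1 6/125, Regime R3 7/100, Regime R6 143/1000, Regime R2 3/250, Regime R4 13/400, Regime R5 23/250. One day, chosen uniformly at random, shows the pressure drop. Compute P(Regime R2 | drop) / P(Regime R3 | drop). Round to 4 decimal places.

0.1355

Prior × likelihood for each hypothesis:
  Regime R1: 0.1775 × 0.048 = 0.00852
  Regime R3: 0.215 × 0.07 = 0.01505
  Regime R6: 0.16875 × 0.143 = 0.02413125
  Regime R2: 0.17 × 0.012 = 0.00204
  Regime R4: 0.08375 × 0.0325 = 0.002721875
  Regime R5: 0.185 × 0.092 = 0.01702
Normalizing constant = 0.069483125.
The ratio is 0.00204 / 0.01505 (the normalizer cancels) = 0.1355.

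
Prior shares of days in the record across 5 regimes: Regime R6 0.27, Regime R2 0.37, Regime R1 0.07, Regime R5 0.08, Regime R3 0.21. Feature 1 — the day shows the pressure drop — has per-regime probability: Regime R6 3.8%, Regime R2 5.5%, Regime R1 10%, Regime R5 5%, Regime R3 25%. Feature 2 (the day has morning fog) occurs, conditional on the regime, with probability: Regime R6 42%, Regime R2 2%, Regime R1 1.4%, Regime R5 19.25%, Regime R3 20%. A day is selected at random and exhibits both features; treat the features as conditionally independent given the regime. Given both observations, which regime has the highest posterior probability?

Regime R3

Unnormalized posteriors (prior × likelihood):
  Regime R6: 0.27 × 0.038 × 0.42 = 0.0043092
  Regime R2: 0.37 × 0.055 × 0.02 = 0.000407
  Regime R1: 0.07 × 0.1 × 0.014 = 0.000098
  Regime R5: 0.08 × 0.05 × 0.1925 = 0.00077
  Regime R3: 0.21 × 0.25 × 0.2 = 0.0105
Normalizing constant = 0.0160842.
Largest term belongs to Regime R3, so Regime R3 is most probable.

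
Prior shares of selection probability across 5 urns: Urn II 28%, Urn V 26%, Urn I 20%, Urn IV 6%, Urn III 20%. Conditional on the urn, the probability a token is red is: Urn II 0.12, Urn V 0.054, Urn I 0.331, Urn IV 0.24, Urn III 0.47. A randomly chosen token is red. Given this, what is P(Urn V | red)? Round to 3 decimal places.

0.063

Prior × likelihood for each hypothesis:
  Urn II: 0.28 × 0.12 = 0.0336
  Urn V: 0.26 × 0.054 = 0.01404
  Urn I: 0.2 × 0.331 = 0.0662
  Urn IV: 0.06 × 0.24 = 0.0144
  Urn III: 0.2 × 0.47 = 0.094
Normalizing constant = 0.22224.
P(Urn V | evidence) = 0.01404 / 0.22224 ≈ 0.063.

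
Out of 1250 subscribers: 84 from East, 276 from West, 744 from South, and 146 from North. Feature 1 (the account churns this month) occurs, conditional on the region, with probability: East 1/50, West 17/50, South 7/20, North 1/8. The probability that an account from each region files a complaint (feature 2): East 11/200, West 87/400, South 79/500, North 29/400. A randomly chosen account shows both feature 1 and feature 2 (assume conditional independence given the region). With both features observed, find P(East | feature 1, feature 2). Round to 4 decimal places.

Prior × likelihood for each hypothesis:
  East: 0.0672 × 0.02 × 0.055 = 0.00007392
  West: 0.2208 × 0.34 × 0.2175 = 0.01632816
  South: 0.5952 × 0.35 × 0.158 = 0.03291456
  North: 0.1168 × 0.125 × 0.0725 = 0.0010585
Normalizing constant = 0.05037514.
P(East | evidence) = 0.00007392 / 0.05037514 ≈ 0.0015.

0.0015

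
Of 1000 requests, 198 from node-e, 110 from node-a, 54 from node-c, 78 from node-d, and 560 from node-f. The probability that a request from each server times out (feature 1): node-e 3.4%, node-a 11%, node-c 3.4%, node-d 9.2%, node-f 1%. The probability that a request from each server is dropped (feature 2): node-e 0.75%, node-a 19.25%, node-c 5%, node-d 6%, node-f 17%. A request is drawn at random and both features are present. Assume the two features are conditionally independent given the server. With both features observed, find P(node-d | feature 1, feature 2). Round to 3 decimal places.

0.112

Unnormalized posteriors (prior × likelihood):
  node-e: 0.198 × 0.034 × 0.0075 = 0.00005049
  node-a: 0.11 × 0.11 × 0.1925 = 0.00232925
  node-c: 0.054 × 0.034 × 0.05 = 0.0000918
  node-d: 0.078 × 0.092 × 0.06 = 0.00043056
  node-f: 0.56 × 0.01 × 0.17 = 0.000952
Sum = 0.0038541.
P(node-d | evidence) = 0.00043056 / 0.0038541 ≈ 0.112.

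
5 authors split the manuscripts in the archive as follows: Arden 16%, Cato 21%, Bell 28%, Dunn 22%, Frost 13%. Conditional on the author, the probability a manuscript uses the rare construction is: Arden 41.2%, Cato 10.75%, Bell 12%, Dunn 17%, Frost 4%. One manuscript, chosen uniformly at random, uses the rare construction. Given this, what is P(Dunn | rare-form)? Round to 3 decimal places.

By Bayes' rule, posterior ∝ prior × likelihood:
  Arden: 0.16 × 0.412 = 0.06592
  Cato: 0.21 × 0.1075 = 0.022575
  Bell: 0.28 × 0.12 = 0.0336
  Dunn: 0.22 × 0.17 = 0.0374
  Frost: 0.13 × 0.04 = 0.0052
Normalizing constant = 0.164695.
P(Dunn | evidence) = 0.0374 / 0.164695 ≈ 0.227.

0.227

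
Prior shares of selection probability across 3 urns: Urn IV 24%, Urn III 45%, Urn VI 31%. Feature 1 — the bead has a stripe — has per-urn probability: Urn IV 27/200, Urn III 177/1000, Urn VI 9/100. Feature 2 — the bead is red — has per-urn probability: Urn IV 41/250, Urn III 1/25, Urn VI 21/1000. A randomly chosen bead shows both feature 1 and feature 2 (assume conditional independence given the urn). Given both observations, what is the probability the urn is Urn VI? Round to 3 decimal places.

Compute prior × likelihood for every hypothesis:
  Urn IV: 0.24 × 0.135 × 0.164 = 0.0053136
  Urn III: 0.45 × 0.177 × 0.04 = 0.003186
  Urn VI: 0.31 × 0.09 × 0.021 = 0.0005859
Total = 0.0090855.
P(Urn VI | evidence) = 0.0005859 / 0.0090855 ≈ 0.064.

0.064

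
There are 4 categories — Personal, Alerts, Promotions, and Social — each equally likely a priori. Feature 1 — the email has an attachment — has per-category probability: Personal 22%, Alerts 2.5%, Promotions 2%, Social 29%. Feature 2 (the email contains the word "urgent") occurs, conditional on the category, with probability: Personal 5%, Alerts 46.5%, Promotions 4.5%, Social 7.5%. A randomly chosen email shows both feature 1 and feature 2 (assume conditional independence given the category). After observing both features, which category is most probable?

Social

With a uniform prior (1/4 each), posterior ∝ likelihood:
  Personal: 0.22 × 0.05 = 0.011
  Alerts: 0.025 × 0.465 = 0.011625
  Promotions: 0.02 × 0.045 = 0.0009
  Social: 0.29 × 0.075 = 0.02175
Normalizing constant = 0.045275.
Largest term belongs to Social, so Social is most probable.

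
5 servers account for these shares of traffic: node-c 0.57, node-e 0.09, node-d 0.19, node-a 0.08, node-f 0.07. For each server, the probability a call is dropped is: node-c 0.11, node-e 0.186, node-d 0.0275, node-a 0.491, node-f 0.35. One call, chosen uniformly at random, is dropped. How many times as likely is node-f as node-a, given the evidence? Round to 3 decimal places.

Compute prior × likelihood for every hypothesis:
  node-c: 0.57 × 0.11 = 0.0627
  node-e: 0.09 × 0.186 = 0.01674
  node-d: 0.19 × 0.0275 = 0.005225
  node-a: 0.08 × 0.491 = 0.03928
  node-f: 0.07 × 0.35 = 0.0245
Sum = 0.148445.
The ratio is 0.0245 / 0.03928 (the normalizer cancels) = 0.624.

0.624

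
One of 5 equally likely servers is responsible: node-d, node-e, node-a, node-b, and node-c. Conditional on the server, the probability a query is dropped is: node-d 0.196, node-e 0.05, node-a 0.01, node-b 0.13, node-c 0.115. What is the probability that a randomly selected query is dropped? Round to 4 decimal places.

With a uniform prior (1/5 each), posterior ∝ likelihood:
  node-d: 0.196
  node-e: 0.05
  node-a: 0.01
  node-b: 0.13
  node-c: 0.115
P(dropped) = (1/5) × (0.196 + 0.05 + 0.01 + 0.13 + 0.115) = 0.501/5 ≈ 0.1002.

0.1002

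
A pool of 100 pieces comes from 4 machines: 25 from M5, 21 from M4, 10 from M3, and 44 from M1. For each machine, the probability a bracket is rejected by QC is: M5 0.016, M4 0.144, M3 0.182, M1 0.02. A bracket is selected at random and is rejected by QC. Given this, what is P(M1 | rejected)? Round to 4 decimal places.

Unnormalized posteriors (prior × likelihood):
  M5: 0.25 × 0.016 = 0.004
  M4: 0.21 × 0.144 = 0.03024
  M3: 0.1 × 0.182 = 0.0182
  M1: 0.44 × 0.02 = 0.0088
Sum = 0.06124.
P(M1 | evidence) = 0.0088 / 0.06124 ≈ 0.1437.

0.1437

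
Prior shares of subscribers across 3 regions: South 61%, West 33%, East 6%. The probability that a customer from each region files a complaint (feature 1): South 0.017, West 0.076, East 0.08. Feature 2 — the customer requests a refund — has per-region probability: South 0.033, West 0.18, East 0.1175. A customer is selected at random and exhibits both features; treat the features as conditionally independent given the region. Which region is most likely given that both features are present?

Unnormalized posteriors (prior × likelihood):
  South: 0.61 × 0.017 × 0.033 = 0.00034221
  West: 0.33 × 0.076 × 0.18 = 0.0045144
  East: 0.06 × 0.08 × 0.1175 = 0.000564
Sum = 0.00542061.
Largest term belongs to West, so West is most probable.

West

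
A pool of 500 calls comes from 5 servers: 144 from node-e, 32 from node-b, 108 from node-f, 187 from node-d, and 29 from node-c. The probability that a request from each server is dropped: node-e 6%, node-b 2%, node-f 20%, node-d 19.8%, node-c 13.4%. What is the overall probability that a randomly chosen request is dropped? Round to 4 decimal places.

0.1436

By Bayes' rule, posterior ∝ prior × likelihood:
  node-e: 0.288 × 0.06 = 0.01728
  node-b: 0.064 × 0.02 = 0.00128
  node-f: 0.216 × 0.2 = 0.0432
  node-d: 0.374 × 0.198 = 0.074052
  node-c: 0.058 × 0.134 = 0.007772
P(dropped) = 0.01728 + 0.00128 + 0.0432 + 0.074052 + 0.007772 = 0.143584 → 0.1436.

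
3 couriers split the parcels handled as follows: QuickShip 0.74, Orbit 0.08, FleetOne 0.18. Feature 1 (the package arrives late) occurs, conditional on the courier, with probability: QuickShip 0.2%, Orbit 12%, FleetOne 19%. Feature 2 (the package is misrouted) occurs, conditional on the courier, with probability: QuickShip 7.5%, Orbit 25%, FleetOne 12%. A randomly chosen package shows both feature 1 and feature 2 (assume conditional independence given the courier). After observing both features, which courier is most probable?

By Bayes' rule, posterior ∝ prior × likelihood:
  QuickShip: 0.74 × 0.002 × 0.075 = 0.000111
  Orbit: 0.08 × 0.12 × 0.25 = 0.0024
  FleetOne: 0.18 × 0.19 × 0.12 = 0.004104
Normalizing constant = 0.006615.
Largest term belongs to FleetOne, so FleetOne is most probable.

FleetOne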